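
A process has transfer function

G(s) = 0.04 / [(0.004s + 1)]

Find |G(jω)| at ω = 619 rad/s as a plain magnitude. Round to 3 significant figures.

0.0150

At ω = 619 rad/s:
pole (1 + j619·0.004) = 1 + j2.476 → |·| ≈ 2.6703, ∠ ≈ 68.01°
|G| = 0.04 · 1 / (2.6703) ≈ 0.01498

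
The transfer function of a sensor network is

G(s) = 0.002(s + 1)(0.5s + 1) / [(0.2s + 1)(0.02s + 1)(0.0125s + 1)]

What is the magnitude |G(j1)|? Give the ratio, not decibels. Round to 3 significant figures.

At ω = 1 rad/s:
zero (1 + j1·1) = 1 + j1 → |·| ≈ 1.4142, ∠ ≈ 45.00°
zero (1 + j1·0.5) = 1 + j0.5 → |·| ≈ 1.118, ∠ ≈ 26.57°
pole (1 + j1·0.2) = 1 + j0.2 → |·| ≈ 1.0198, ∠ ≈ 11.31°
pole (1 + j1·0.02) = 1 + j0.02 → |·| ≈ 1.0002, ∠ ≈ 1.15°
pole (1 + j1·0.0125) = 1 + j0.0125 → |·| ≈ 1.0001, ∠ ≈ 0.72°
|G| = 0.002 · 1.4142 · 1.118 / (1.0198 · 1.0002 · 1.0001) ≈ 0.0030998

0.00310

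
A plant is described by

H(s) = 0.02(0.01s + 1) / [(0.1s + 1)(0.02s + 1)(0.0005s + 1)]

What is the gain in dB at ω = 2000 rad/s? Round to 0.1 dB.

At ω = 2000 rad/s:
zero (1 + j2000·0.01) = 1 + j20 → |·| ≈ 20.025, ∠ ≈ 87.14°
pole (1 + j2000·0.1) = 1 + j200 → |·| ≈ 200, ∠ ≈ 89.71°
pole (1 + j2000·0.02) = 1 + j40 → |·| ≈ 40.012, ∠ ≈ 88.57°
pole (1 + j2000·0.0005) = 1 + j1 → |·| ≈ 1.4142, ∠ ≈ 45.00°
|H| = 0.02 · 20.025 / (200 · 40.012 · 1.4142) ≈ 3.5389e-05
Gain = 20 log₁₀(3.5389e-05) ≈ -89.02 dB

-89.0 dB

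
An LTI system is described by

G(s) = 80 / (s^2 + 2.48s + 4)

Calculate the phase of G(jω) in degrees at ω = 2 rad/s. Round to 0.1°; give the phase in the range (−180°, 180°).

-90.0°

At s = jω = j2:
quadratic: (j2)² + 2.48·j2 + 4 = 0 + j4.96 → |·| ≈ 4.96, ∠ ≈ 90.00°
∠G = 0.00° − 90.00° = -90.00°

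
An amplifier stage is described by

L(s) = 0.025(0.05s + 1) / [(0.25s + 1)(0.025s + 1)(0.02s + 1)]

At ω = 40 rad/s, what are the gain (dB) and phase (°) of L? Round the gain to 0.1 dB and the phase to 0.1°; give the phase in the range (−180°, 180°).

-50.3 dB, -104.5°

At ω = 40 rad/s:
zero (1 + j40·0.05) = 1 + j2 → |·| ≈ 2.2361, ∠ ≈ 63.43°
pole (1 + j40·0.25) = 1 + j10 → |·| ≈ 10.05, ∠ ≈ 84.29°
pole (1 + j40·0.025) = 1 + j1 → |·| ≈ 1.4142, ∠ ≈ 45.00°
pole (1 + j40·0.02) = 1 + j0.8 → |·| ≈ 1.2806, ∠ ≈ 38.66°
|L| = 0.025 · 2.2361 / (10.05 · 1.4142 · 1.2806) ≈ 0.0030714
Gain = 20 log₁₀(0.0030714) ≈ -50.25 dB
∠L = (63.43°) − (84.29° + 45.00° + 38.66°) = -104.52°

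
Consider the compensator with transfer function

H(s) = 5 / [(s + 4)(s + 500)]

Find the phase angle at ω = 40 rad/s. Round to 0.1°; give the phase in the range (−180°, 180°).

At s = jω = j40:
pole (s+4): 4 + j40 → |·| = √(4²+40²) = √1616 ≈ 40.2, ∠ = arctan(40/4) ≈ 84.29°
pole (s+500): 500 + j40 → |·| = √(500²+40²) = √251600 ≈ 501.6, ∠ = arctan(40/500) ≈ 4.57°
∠H = 0.00° − 88.86° = -88.86°

-88.9°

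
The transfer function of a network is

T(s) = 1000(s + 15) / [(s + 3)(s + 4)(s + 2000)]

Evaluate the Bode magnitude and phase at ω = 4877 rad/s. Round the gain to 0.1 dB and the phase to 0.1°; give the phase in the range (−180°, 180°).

-88.2 dB, -157.8°

At s = jω = j4877:
zero (s+15): 15 + j4877 → |·| = √(15²+4877²) = √23785354 ≈ 4877, ∠ = arctan(4877/15) ≈ 89.82°
pole (s+3): 3 + j4877 → |·| = √(3²+4877²) = √23785138 ≈ 4877, ∠ = arctan(4877/3) ≈ 89.96°
pole (s+4): 4 + j4877 → |·| = √(4²+4877²) = √23785145 ≈ 4877, ∠ = arctan(4877/4) ≈ 89.95°
pole (s+2000): 2000 + j4877 → |·| = √(2000²+4877²) = √27785129 ≈ 5271.2, ∠ = arctan(4877/2000) ≈ 67.70°
|T| = 1000 · 4877 / 1.2538e+11 ≈ 3.8898e-05
Gain = 20 log₁₀(3.8898e-05) ≈ -88.20 dB
∠T = 89.82° − 247.61° = -157.79°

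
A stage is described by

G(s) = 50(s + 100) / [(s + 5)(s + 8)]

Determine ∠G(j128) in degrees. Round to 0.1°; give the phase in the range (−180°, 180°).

-122.2°

At s = jω = j128:
zero (s+100): 100 + j128 → |·| = √(100²+128²) = √26384 ≈ 162.43, ∠ = arctan(128/100) ≈ 52.00°
pole (s+5): 5 + j128 → |·| = √(5²+128²) = √16409 ≈ 128.1, ∠ = arctan(128/5) ≈ 87.76°
pole (s+8): 8 + j128 → |·| = √(8²+128²) = √16448 ≈ 128.25, ∠ = arctan(128/8) ≈ 86.42°
∠G = 52.00° − 174.18° = -122.18°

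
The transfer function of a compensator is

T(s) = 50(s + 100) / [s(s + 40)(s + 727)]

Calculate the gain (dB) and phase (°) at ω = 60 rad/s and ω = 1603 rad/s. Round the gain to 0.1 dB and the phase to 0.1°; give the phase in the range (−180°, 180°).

ω = 60: -54.7 dB, -120.1°; ω = 1603: -95.0 dB, -157.7°

At s = jω = j60:
zero (s+100): 100 + j60 → |·| = √(100²+60²) = √13600 ≈ 116.62, ∠ = arctan(60/100) ≈ 30.96°
pole (s+40): 40 + j60 → |·| = √(40²+60²) = √5200 ≈ 72.111, ∠ = arctan(60/40) ≈ 56.31°
pole (s+727): 727 + j60 → |·| = √(727²+60²) = √532129 ≈ 729.47, ∠ = arctan(60/727) ≈ 4.72°
pole at origin: |s| = 60, ∠ = 90.00° (in denominator)
|T| = 50 · 116.62 / 3.1562e+06 ≈ 0.0018475
Gain = 20 log₁₀(0.0018475) ≈ -54.67 dB
∠T = 30.96° − 151.03° = -120.07°

At s = jω = j1603:
zero (s+100): 100 + j1603 → |·| = √(100²+1603²) = √2579609 ≈ 1606.1, ∠ = arctan(1603/100) ≈ 86.43°
pole (s+40): 40 + j1603 → |·| = √(40²+1603²) = √2571209 ≈ 1603.5, ∠ = arctan(1603/40) ≈ 88.57°
pole (s+727): 727 + j1603 → |·| = √(727²+1603²) = √3098138 ≈ 1760.2, ∠ = arctan(1603/727) ≈ 65.60°
pole at origin: |s| = 1603, ∠ = 90.00° (in denominator)
|T| = 50 · 1606.1 / 4.5244e+09 ≈ 1.7749e-05
Gain = 20 log₁₀(1.7749e-05) ≈ -95.02 dB
∠T = 86.43° − 244.17° = -157.74°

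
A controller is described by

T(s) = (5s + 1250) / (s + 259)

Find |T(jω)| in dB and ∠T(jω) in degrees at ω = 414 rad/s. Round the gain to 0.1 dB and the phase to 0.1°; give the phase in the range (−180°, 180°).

Substitute s = j414:
Numerator: 5(j414) + 1250 = 1250 + j2070
Denominator: (j414) + 259 = 259 + j414
|N| = √(1250² + 2070²) ≈ 2418.1, ∠N ≈ 58.87°
|D| = √(259² + 414²) ≈ 488.34, ∠D ≈ 57.97°
|T| = 2418.1 / 488.34 ≈ 4.9517
Gain = 20 log₁₀(4.9517) ≈ 13.90 dB
∠T = 58.87° − 57.97° = 0.90°

13.9 dB, 0.9°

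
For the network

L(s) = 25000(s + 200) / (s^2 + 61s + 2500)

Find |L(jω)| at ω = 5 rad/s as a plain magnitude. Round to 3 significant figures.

2.01e+03

At s = jω = j5:
zero (s+200): 200 + j5 → |·| = √(200²+5²) = √40025 ≈ 200.06, ∠ = arctan(5/200) ≈ 1.43°
quadratic: (j5)² + 61·j5 + 2500 = 2475 + j305 → |·| ≈ 2493.7, ∠ ≈ 7.03°
|L| = 25000 · 200.06 / 2493.7 ≈ 2005.7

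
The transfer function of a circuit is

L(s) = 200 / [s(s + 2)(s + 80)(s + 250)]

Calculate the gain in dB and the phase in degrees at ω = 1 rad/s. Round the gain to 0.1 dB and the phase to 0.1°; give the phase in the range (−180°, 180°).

At s = jω = j1:
pole (s+2): 2 + j1 → |·| = √(2²+1²) = √5 ≈ 2.2361, ∠ = arctan(1/2) ≈ 26.57°
pole (s+80): 80 + j1 → |·| = √(80²+1²) = √6401 ≈ 80.006, ∠ = arctan(1/80) ≈ 0.72°
pole (s+250): 250 + j1 → |·| = √(250²+1²) = √62501 ≈ 250, ∠ = arctan(1/250) ≈ 0.23°
pole at origin: |s| = 1, ∠ = 90.00° (in denominator)
|L| = 200 / 44725 ≈ 0.0044718
Gain = 20 log₁₀(0.0044718) ≈ -46.99 dB
∠L = 0.00° − 117.52° = -117.52°

-47.0 dB, -117.5°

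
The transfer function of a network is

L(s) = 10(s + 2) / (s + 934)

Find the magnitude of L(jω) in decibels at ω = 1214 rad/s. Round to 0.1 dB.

At s = jω = j1214:
zero (s+2): 2 + j1214 → |·| = √(2²+1214²) = √1473800 ≈ 1214, ∠ = arctan(1214/2) ≈ 89.91°
pole (s+934): 934 + j1214 → |·| = √(934²+1214²) = √2346152 ≈ 1531.7, ∠ = arctan(1214/934) ≈ 52.43°
|L| = 10 · 1214 / 1531.7 ≈ 7.9258
Gain = 20 log₁₀(7.9258) ≈ 17.98 dB

18.0 dB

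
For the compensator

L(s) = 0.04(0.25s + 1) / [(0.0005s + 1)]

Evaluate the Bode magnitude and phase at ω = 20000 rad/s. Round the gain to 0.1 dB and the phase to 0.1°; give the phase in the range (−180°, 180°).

26.0 dB, 5.7°

At ω = 20000 rad/s:
zero (1 + j20000·0.25) = 1 + j5000 → |·| ≈ 5000, ∠ ≈ 89.99°
pole (1 + j20000·0.0005) = 1 + j10 → |·| ≈ 10.05, ∠ ≈ 84.29°
|L| = 0.04 · 5000 / (10.05) ≈ 19.9
Gain = 20 log₁₀(19.9) ≈ 25.98 dB
∠L = (89.99°) − (84.29°) = 5.70°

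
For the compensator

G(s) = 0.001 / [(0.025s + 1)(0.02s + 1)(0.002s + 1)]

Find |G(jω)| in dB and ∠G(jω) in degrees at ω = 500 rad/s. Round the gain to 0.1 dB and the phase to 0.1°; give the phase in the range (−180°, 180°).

-105.0 dB, 145.3°

At ω = 500 rad/s:
pole (1 + j500·0.025) = 1 + j12.5 → |·| ≈ 12.54, ∠ ≈ 85.43°
pole (1 + j500·0.02) = 1 + j10 → |·| ≈ 10.05, ∠ ≈ 84.29°
pole (1 + j500·0.002) = 1 + j1 → |·| ≈ 1.4142, ∠ ≈ 45.00°
|G| = 0.001 · 1 / (12.54 · 10.05 · 1.4142) ≈ 5.6108e-06
Gain = 20 log₁₀(5.6108e-06) ≈ -105.02 dB
∠G = (0°) − (85.43° + 84.29° + 45.00°) = -214.72° ≡ 145.28° (principal value)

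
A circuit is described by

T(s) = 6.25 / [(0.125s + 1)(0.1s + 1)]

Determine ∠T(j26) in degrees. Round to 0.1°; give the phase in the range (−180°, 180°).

At ω = 26 rad/s:
pole (1 + j26·0.125) = 1 + j3.25 → |·| ≈ 3.4004, ∠ ≈ 72.90°
pole (1 + j26·0.1) = 1 + j2.6 → |·| ≈ 2.7857, ∠ ≈ 68.96°
∠T = (0°) − (72.90° + 68.96°) = -141.86°

-141.9°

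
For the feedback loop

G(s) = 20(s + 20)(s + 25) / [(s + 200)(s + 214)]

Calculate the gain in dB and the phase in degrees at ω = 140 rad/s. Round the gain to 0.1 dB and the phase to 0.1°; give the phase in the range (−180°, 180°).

16.2 dB, 93.6°

At s = jω = j140:
zero (s+20): 20 + j140 → |·| = √(20²+140²) = √20000 ≈ 141.42, ∠ = arctan(140/20) ≈ 81.87°
zero (s+25): 25 + j140 → |·| = √(25²+140²) = √20225 ≈ 142.21, ∠ = arctan(140/25) ≈ 79.88°
pole (s+200): 200 + j140 → |·| = √(200²+140²) = √59600 ≈ 244.13, ∠ = arctan(140/200) ≈ 34.99°
pole (s+214): 214 + j140 → |·| = √(214²+140²) = √65396 ≈ 255.73, ∠ = arctan(140/214) ≈ 33.19°
|G| = 20 · 20111 / 62431 ≈ 6.4426
Gain = 20 log₁₀(6.4426) ≈ 16.18 dB
∠G = 161.75° − 68.18° = 93.57°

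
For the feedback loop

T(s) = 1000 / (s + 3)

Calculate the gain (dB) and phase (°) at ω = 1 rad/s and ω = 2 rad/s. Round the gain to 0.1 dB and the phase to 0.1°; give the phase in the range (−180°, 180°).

Substitute s = j1:
Numerator: 1000 = 1000 + j0
Denominator: (j1) + 3 = 3 + j1
|N| = √(1000² + 0²) ≈ 1000, ∠N ≈ 0.00°
|D| = √(3² + 1²) ≈ 3.1623, ∠D ≈ 18.43°
|T| = 1000 / 3.1623 ≈ 316.23
Gain = 20 log₁₀(316.23) ≈ 50.00 dB
∠T = 0.00° − 18.43° = -18.43°

Substitute s = j2:
Numerator: 1000 = 1000 + j0
Denominator: (j2) + 3 = 3 + j2
|N| = √(1000² + 0²) ≈ 1000, ∠N ≈ 0.00°
|D| = √(3² + 2²) ≈ 3.6056, ∠D ≈ 33.69°
|T| = 1000 / 3.6056 ≈ 277.35
Gain = 20 log₁₀(277.35) ≈ 48.86 dB
∠T = 0.00° − 33.69° = -33.69°

ω = 1: 50.0 dB, -18.4°; ω = 2: 48.9 dB, -33.7°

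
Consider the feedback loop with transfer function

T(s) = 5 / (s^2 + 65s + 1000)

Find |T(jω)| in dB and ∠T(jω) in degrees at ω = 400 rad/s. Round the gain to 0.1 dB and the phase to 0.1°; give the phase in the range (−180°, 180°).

Substitute s = j400:
Numerator: 5 = 5 + j0
Denominator: (j400)^2 + 65(j400) + 1000 = -159000 + j26000
|N| = √(5² + 0²) ≈ 5, ∠N ≈ 0.00°
|D| = √(159000² + 26000²) ≈ 1.6111e+05, ∠D ≈ 170.71°
|T| = 5 / 1.6111e+05 ≈ 3.1035e-05
Gain = 20 log₁₀(3.1035e-05) ≈ -90.16 dB
∠T = 0.00° − 170.71° = -170.71°

-90.2 dB, -170.7°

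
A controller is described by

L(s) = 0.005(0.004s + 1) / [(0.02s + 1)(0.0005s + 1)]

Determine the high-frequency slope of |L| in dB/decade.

Each pole contributes −20 dB/decade at high frequency; each zero contributes +20 dB/decade.
Net: 1 zero(s) − 2 pole(s) → -20 dB/decade.

-20 dB/decade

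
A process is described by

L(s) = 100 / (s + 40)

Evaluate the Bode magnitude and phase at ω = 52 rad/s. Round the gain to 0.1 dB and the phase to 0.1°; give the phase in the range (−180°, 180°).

At s = jω = j52:
pole (s+40): 40 + j52 → |·| = √(40²+52²) = √4304 ≈ 65.605, ∠ = arctan(52/40) ≈ 52.43°
|L| = 100 / 65.605 ≈ 1.5243
Gain = 20 log₁₀(1.5243) ≈ 3.66 dB
∠L = 0.00° − 52.43° = -52.43°

3.7 dB, -52.4°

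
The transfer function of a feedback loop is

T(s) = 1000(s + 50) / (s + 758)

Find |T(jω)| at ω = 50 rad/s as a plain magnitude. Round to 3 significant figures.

At s = jω = j50:
zero (s+50): 50 + j50 → |·| = √(50²+50²) = √5000 ≈ 70.711, ∠ = arctan(50/50) ≈ 45.00°
pole (s+758): 758 + j50 → |·| = √(758²+50²) = √577064 ≈ 759.65, ∠ = arctan(50/758) ≈ 3.77°
|T| = 1000 · 70.711 / 759.65 ≈ 93.084

93.1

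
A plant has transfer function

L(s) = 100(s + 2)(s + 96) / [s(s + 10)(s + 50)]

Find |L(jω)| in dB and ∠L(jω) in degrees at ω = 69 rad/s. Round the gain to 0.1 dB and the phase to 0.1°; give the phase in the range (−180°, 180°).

At s = jω = j69:
zero (s+2): 2 + j69 → |·| = √(2²+69²) = √4765 ≈ 69.029, ∠ = arctan(69/2) ≈ 88.34°
zero (s+96): 96 + j69 → |·| = √(96²+69²) = √13977 ≈ 118.22, ∠ = arctan(69/96) ≈ 35.71°
pole (s+10): 10 + j69 → |·| = √(10²+69²) = √4861 ≈ 69.721, ∠ = arctan(69/10) ≈ 81.75°
pole (s+50): 50 + j69 → |·| = √(50²+69²) = √7261 ≈ 85.212, ∠ = arctan(69/50) ≈ 54.07°
pole at origin: |s| = 69, ∠ = 90.00° (in denominator)
|L| = 100 · 8160.6 / 4.0993e+05 ≈ 1.9907
Gain = 20 log₁₀(1.9907) ≈ 5.98 dB
∠L = 124.05° − 225.82° = -101.77°

6.0 dB, -101.8°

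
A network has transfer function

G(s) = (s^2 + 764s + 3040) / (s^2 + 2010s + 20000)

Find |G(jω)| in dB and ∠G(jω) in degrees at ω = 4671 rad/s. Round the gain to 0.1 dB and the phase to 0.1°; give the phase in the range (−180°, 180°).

-0.6 dB, 14.0°

Substitute s = j4671:
Numerator: (j4671)^2 + 764(j4671) + 3040 = -21815201 + j3568644
Denominator: (j4671)^2 + 2010(j4671) + 20000 = -21798241 + j9388710
|N| = √(21815201² + 3568644²) ≈ 2.2105e+07, ∠N ≈ 170.71°
|D| = √(21798241² + 9388710²) ≈ 2.3734e+07, ∠D ≈ 156.70°
|G| = 2.2105e+07 / 2.3734e+07 ≈ 0.93136
Gain = 20 log₁₀(0.93136) ≈ -0.62 dB
∠G = 170.71° − 156.70° = 14.01°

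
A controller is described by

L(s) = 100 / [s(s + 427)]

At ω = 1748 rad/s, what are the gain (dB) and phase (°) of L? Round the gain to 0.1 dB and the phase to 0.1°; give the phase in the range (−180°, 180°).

At s = jω = j1748:
pole (s+427): 427 + j1748 → |·| = √(427²+1748²) = √3237833 ≈ 1799.4, ∠ = arctan(1748/427) ≈ 76.27°
pole at origin: |s| = 1748, ∠ = 90.00° (in denominator)
|L| = 100 / 3.1454e+06 ≈ 3.1792e-05
Gain = 20 log₁₀(3.1792e-05) ≈ -89.95 dB
∠L = 0.00° − 166.27° = -166.27°

-90.0 dB, -166.3°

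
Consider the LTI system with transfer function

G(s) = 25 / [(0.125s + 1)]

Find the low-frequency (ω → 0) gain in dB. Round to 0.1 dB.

28.0 dB

G(0) = 25 · 1 / 1 = 25
20 log₁₀(25) ≈ 27.96 dB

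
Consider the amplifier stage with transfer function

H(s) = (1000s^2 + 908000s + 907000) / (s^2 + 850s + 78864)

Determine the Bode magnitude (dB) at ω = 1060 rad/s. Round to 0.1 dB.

60.6 dB

Substitute s = j1060:
Numerator: 1000(j1060)^2 + 908000(j1060) + 907000 = -1122693000 + j962480000
Denominator: (j1060)^2 + 850(j1060) + 78864 = -1044736 + j901000
|N| = √(1122693000² + 962480000²) ≈ 1.4788e+09, ∠N ≈ 139.39°
|D| = √(1044736² + 901000²) ≈ 1.3796e+06, ∠D ≈ 139.22°
|H| = 1.4788e+09 / 1.3796e+06 ≈ 1071.9
Gain = 20 log₁₀(1071.9) ≈ 60.60 dB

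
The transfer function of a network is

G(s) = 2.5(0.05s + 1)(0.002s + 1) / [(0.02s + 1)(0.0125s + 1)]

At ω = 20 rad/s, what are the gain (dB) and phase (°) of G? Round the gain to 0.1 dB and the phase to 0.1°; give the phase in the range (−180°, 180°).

At ω = 20 rad/s:
zero (1 + j20·0.05) = 1 + j1 → |·| ≈ 1.4142, ∠ ≈ 45.00°
zero (1 + j20·0.002) = 1 + j0.04 → |·| ≈ 1.0008, ∠ ≈ 2.29°
pole (1 + j20·0.02) = 1 + j0.4 → |·| ≈ 1.077, ∠ ≈ 21.80°
pole (1 + j20·0.0125) = 1 + j0.25 → |·| ≈ 1.0308, ∠ ≈ 14.04°
|G| = 2.5 · 1.4142 · 1.0008 / (1.077 · 1.0308) ≈ 3.1872
Gain = 20 log₁₀(3.1872) ≈ 10.07 dB
∠G = (45.00° + 2.29°) − (21.80° + 14.04°) = 11.45°

10.1 dB, 11.5°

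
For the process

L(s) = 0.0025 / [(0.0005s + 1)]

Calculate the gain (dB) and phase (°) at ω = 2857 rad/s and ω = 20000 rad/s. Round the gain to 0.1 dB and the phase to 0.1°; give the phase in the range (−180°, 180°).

At ω = 2857 rad/s:
pole (1 + j2857·0.0005) = 1 + j1.4285 → |·| ≈ 1.7437, ∠ ≈ 55.01°
|L| = 0.0025 · 1 / (1.7437) ≈ 0.0014337
Gain = 20 log₁₀(0.0014337) ≈ -56.87 dB
∠L = (0°) − (55.01°) = -55.01°

At ω = 20000 rad/s:
pole (1 + j20000·0.0005) = 1 + j10 → |·| ≈ 10.05, ∠ ≈ 84.29°
|L| = 0.0025 · 1 / (10.05) ≈ 0.00024876
Gain = 20 log₁₀(0.00024876) ≈ -72.08 dB
∠L = (0°) − (84.29°) = -84.29°

ω = 2857: -56.9 dB, -55.0°; ω = 20000: -72.1 dB, -84.3°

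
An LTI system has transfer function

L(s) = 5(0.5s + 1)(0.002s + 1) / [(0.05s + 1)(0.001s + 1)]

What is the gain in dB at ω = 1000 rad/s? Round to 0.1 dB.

At ω = 1000 rad/s:
zero (1 + j1000·0.5) = 1 + j500 → |·| ≈ 500, ∠ ≈ 89.89°
zero (1 + j1000·0.002) = 1 + j2 → |·| ≈ 2.2361, ∠ ≈ 63.43°
pole (1 + j1000·0.05) = 1 + j50 → |·| ≈ 50.01, ∠ ≈ 88.85°
pole (1 + j1000·0.001) = 1 + j1 → |·| ≈ 1.4142, ∠ ≈ 45.00°
|L| = 5 · 500 · 2.2361 / (50.01 · 1.4142) ≈ 79.043
Gain = 20 log₁₀(79.043) ≈ 37.96 dB

38.0 dB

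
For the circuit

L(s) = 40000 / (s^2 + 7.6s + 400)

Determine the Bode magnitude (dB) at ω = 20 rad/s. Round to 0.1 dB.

48.4 dB

At s = jω = j20:
quadratic: (j20)² + 7.6·j20 + 400 = 0 + j152 → |·| ≈ 152, ∠ ≈ 90.00°
|L| = 40000 / 152 ≈ 263.16
Gain = 20 log₁₀(263.16) ≈ 48.40 dB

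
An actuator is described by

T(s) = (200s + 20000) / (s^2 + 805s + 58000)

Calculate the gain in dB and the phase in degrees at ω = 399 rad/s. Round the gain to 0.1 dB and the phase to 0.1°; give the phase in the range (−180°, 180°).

Substitute s = j399:
Numerator: 200(j399) + 20000 = 20000 + j79800
Denominator: (j399)^2 + 805(j399) + 58000 = -101201 + j321195
|N| = √(20000² + 79800²) ≈ 82268, ∠N ≈ 75.93°
|D| = √(101201² + 321195²) ≈ 3.3676e+05, ∠D ≈ 107.49°
|T| = 82268 / 3.3676e+05 ≈ 0.24429
Gain = 20 log₁₀(0.24429) ≈ -12.24 dB
∠T = 75.93° − 107.49° = -31.56°

-12.2 dB, -31.6°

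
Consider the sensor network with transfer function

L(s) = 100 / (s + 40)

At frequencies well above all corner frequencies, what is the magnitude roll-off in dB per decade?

-20 dB/decade

Each pole contributes −20 dB/decade at high frequency; each zero contributes +20 dB/decade.
Net: 0 zero(s) − 1 pole(s) → -20 dB/decade.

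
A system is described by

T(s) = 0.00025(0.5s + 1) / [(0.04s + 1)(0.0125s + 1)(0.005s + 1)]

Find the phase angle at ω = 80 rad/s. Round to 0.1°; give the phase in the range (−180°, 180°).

At ω = 80 rad/s:
zero (1 + j80·0.5) = 1 + j40 → |·| ≈ 40.012, ∠ ≈ 88.57°
pole (1 + j80·0.04) = 1 + j3.2 → |·| ≈ 3.3526, ∠ ≈ 72.65°
pole (1 + j80·0.0125) = 1 + j1 → |·| ≈ 1.4142, ∠ ≈ 45.00°
pole (1 + j80·0.005) = 1 + j0.4 → |·| ≈ 1.077, ∠ ≈ 21.80°
∠T = (88.57°) − (72.65° + 45.00° + 21.80°) = -50.88°

-50.9°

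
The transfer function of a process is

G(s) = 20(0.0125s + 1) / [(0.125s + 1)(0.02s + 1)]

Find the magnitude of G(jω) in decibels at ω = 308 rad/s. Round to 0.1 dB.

-9.6 dB

At ω = 308 rad/s:
zero (1 + j308·0.0125) = 1 + j3.85 → |·| ≈ 3.9778, ∠ ≈ 75.44°
pole (1 + j308·0.125) = 1 + j38.5 → |·| ≈ 38.513, ∠ ≈ 88.51°
pole (1 + j308·0.02) = 1 + j6.16 → |·| ≈ 6.2406, ∠ ≈ 80.78°
|G| = 20 · 3.9778 / (38.513 · 6.2406) ≈ 0.33101
Gain = 20 log₁₀(0.33101) ≈ -9.60 dB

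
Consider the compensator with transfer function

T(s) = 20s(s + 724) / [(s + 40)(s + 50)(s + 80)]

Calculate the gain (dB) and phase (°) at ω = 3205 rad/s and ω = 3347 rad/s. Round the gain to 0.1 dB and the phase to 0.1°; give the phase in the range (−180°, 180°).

ω = 3205: -43.9 dB, -99.7°; ω = 3347: -44.3 dB, -99.3°

At s = jω = j3205:
zero (s+724): 724 + j3205 → |·| = √(724²+3205²) = √10796201 ≈ 3285.8, ∠ = arctan(3205/724) ≈ 77.27°
zero at origin: s = j3205 → |·| = 3205, ∠ = 90.00°
pole (s+40): 40 + j3205 → |·| = √(40²+3205²) = √10273625 ≈ 3205.2, ∠ = arctan(3205/40) ≈ 89.28°
pole (s+50): 50 + j3205 → |·| = √(50²+3205²) = √10274525 ≈ 3205.4, ∠ = arctan(3205/50) ≈ 89.11°
pole (s+80): 80 + j3205 → |·| = √(80²+3205²) = √10278425 ≈ 3206, ∠ = arctan(3205/80) ≈ 88.57°
|T| = 20 · 1.0531e+07 / 3.2938e+10 ≈ 0.0063944
Gain = 20 log₁₀(0.0063944) ≈ -43.88 dB
∠T = 167.27° − 266.96° = -99.69°

At s = jω = j3347:
zero (s+724): 724 + j3347 → |·| = √(724²+3347²) = √11726585 ≈ 3424.4, ∠ = arctan(3347/724) ≈ 77.79°
zero at origin: s = j3347 → |·| = 3347, ∠ = 90.00°
pole (s+40): 40 + j3347 → |·| = √(40²+3347²) = √11204009 ≈ 3347.2, ∠ = arctan(3347/40) ≈ 89.32°
pole (s+50): 50 + j3347 → |·| = √(50²+3347²) = √11204909 ≈ 3347.4, ∠ = arctan(3347/50) ≈ 89.14°
pole (s+80): 80 + j3347 → |·| = √(80²+3347²) = √11208809 ≈ 3348, ∠ = arctan(3347/80) ≈ 88.63°
|T| = 20 · 1.1461e+07 / 3.7512e+10 ≈ 0.0061106
Gain = 20 log₁₀(0.0061106) ≈ -44.28 dB
∠T = 167.79° − 267.09° = -99.30°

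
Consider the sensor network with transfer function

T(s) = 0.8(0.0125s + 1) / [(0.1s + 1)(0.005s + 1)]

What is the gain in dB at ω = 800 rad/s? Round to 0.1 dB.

At ω = 800 rad/s:
zero (1 + j800·0.0125) = 1 + j10 → |·| ≈ 10.05, ∠ ≈ 84.29°
pole (1 + j800·0.1) = 1 + j80 → |·| ≈ 80.006, ∠ ≈ 89.28°
pole (1 + j800·0.005) = 1 + j4 → |·| ≈ 4.1231, ∠ ≈ 75.96°
|T| = 0.8 · 10.05 / (80.006 · 4.1231) ≈ 0.024373
Gain = 20 log₁₀(0.024373) ≈ -32.26 dB

-32.3 dB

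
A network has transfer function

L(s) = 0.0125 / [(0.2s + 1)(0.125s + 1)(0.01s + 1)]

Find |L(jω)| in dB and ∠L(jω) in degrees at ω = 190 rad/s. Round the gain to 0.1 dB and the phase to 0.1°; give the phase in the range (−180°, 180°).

-103.8 dB, 121.7°

At ω = 190 rad/s:
pole (1 + j190·0.2) = 1 + j38 → |·| ≈ 38.013, ∠ ≈ 88.49°
pole (1 + j190·0.125) = 1 + j23.75 → |·| ≈ 23.771, ∠ ≈ 87.59°
pole (1 + j190·0.01) = 1 + j1.9 → |·| ≈ 2.1471, ∠ ≈ 62.24°
|L| = 0.0125 · 1 / (38.013 · 23.771 · 2.1471) ≈ 6.4429e-06
Gain = 20 log₁₀(6.4429e-06) ≈ -103.82 dB
∠L = (0°) − (88.49° + 87.59° + 62.24°) = -238.32° ≡ 121.68° (principal value)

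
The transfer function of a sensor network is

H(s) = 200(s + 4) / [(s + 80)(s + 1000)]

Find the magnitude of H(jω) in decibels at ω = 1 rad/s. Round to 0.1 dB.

-39.7 dB

At s = jω = j1:
zero (s+4): 4 + j1 → |·| = √(4²+1²) = √17 ≈ 4.1231, ∠ = arctan(1/4) ≈ 14.04°
pole (s+80): 80 + j1 → |·| = √(80²+1²) = √6401 ≈ 80.006, ∠ = arctan(1/80) ≈ 0.72°
pole (s+1000): 1000 + j1 → |·| = √(1000²+1²) = √1000001 ≈ 1000, ∠ = arctan(1/1000) ≈ 0.06°
|H| = 200 · 4.1231 / 80006 ≈ 0.010307
Gain = 20 log₁₀(0.010307) ≈ -39.74 dB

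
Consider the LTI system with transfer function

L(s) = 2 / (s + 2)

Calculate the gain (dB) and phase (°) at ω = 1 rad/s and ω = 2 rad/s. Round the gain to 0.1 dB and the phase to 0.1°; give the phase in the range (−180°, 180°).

ω = 1: -1.0 dB, -26.6°; ω = 2: -3.0 dB, -45.0°

At s = jω = j1:
pole (s+2): 2 + j1 → |·| = √(2²+1²) = √5 ≈ 2.2361, ∠ = arctan(1/2) ≈ 26.57°
|L| = 2 / 2.2361 ≈ 0.89441
Gain = 20 log₁₀(0.89441) ≈ -0.97 dB
∠L = 0.00° − 26.57° = -26.57°

At s = jω = j2:
pole (s+2): 2 + j2 → |·| = √(2²+2²) = √8 ≈ 2.8284, ∠ = arctan(2/2) ≈ 45.00°
|L| = 2 / 2.8284 ≈ 0.70711
Gain = 20 log₁₀(0.70711) ≈ -3.01 dB
∠L = 0.00° − 45.00° = -45.00°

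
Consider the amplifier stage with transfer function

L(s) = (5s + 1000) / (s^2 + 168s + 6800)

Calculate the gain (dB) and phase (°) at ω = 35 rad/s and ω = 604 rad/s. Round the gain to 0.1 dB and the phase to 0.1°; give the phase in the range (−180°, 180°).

ω = 35: -18.0 dB, -36.6°; ω = 604: -41.4 dB, -92.5°

Substitute s = j35:
Numerator: 5(j35) + 1000 = 1000 + j175
Denominator: (j35)^2 + 168(j35) + 6800 = 5575 + j5880
|N| = √(1000² + 175²) ≈ 1015.2, ∠N ≈ 9.93°
|D| = √(5575² + 5880²) ≈ 8102.8, ∠D ≈ 46.53°
|L| = 1015.2 / 8102.8 ≈ 0.12529
Gain = 20 log₁₀(0.12529) ≈ -18.04 dB
∠L = 9.93° − 46.53° = -36.60°

Substitute s = j604:
Numerator: 5(j604) + 1000 = 1000 + j3020
Denominator: (j604)^2 + 168(j604) + 6800 = -358016 + j101472
|N| = √(1000² + 3020²) ≈ 3181.3, ∠N ≈ 71.68°
|D| = √(358016² + 101472²) ≈ 3.7212e+05, ∠D ≈ 164.18°
|L| = 3181.3 / 3.7212e+05 ≈ 0.0085491
Gain = 20 log₁₀(0.0085491) ≈ -41.36 dB
∠L = 71.68° − 164.18° = -92.50°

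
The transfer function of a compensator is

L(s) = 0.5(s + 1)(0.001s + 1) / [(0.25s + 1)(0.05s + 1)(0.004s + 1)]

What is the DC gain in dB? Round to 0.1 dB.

L(0) = 0.5 · 1 / 1 = 0.5
20 log₁₀(0.5) ≈ -6.02 dB

-6.0 dB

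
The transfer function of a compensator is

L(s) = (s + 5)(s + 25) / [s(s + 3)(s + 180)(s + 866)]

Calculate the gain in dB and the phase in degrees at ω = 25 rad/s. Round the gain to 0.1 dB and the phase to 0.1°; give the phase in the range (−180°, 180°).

-100.8 dB, -59.0°

At s = jω = j25:
zero (s+5): 5 + j25 → |·| = √(5²+25²) = √650 ≈ 25.495, ∠ = arctan(25/5) ≈ 78.69°
zero (s+25): 25 + j25 → |·| = √(25²+25²) = √1250 ≈ 35.355, ∠ = arctan(25/25) ≈ 45.00°
pole (s+3): 3 + j25 → |·| = √(3²+25²) = √634 ≈ 25.179, ∠ = arctan(25/3) ≈ 83.16°
pole (s+180): 180 + j25 → |·| = √(180²+25²) = √33025 ≈ 181.73, ∠ = arctan(25/180) ≈ 7.91°
pole (s+866): 866 + j25 → |·| = √(866²+25²) = √750581 ≈ 866.36, ∠ = arctan(25/866) ≈ 1.65°
pole at origin: |s| = 25, ∠ = 90.00° (in denominator)
|L| = 1 · 901.38 / 9.9107e+07 ≈ 9.095e-06
Gain = 20 log₁₀(9.095e-06) ≈ -100.82 dB
∠L = 123.69° − 182.72° = -59.03°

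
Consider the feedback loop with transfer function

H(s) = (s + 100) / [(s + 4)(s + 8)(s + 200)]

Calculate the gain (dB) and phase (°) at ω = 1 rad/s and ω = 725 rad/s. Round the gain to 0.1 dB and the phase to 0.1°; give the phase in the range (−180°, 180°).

ω = 1: -36.5 dB, -20.9°; ω = 725: -114.7 dB, -171.5°

At s = jω = j1:
zero (s+100): 100 + j1 → |·| = √(100²+1²) = √10001 ≈ 100, ∠ = arctan(1/100) ≈ 0.57°
pole (s+4): 4 + j1 → |·| = √(4²+1²) = √17 ≈ 4.1231, ∠ = arctan(1/4) ≈ 14.04°
pole (s+8): 8 + j1 → |·| = √(8²+1²) = √65 ≈ 8.0623, ∠ = arctan(1/8) ≈ 7.13°
pole (s+200): 200 + j1 → |·| = √(200²+1²) = √40001 ≈ 200, ∠ = arctan(1/200) ≈ 0.29°
|H| = 1 · 100 / 6648.3 ≈ 0.015041
Gain = 20 log₁₀(0.015041) ≈ -36.45 dB
∠H = 0.57° − 21.46° = -20.89°

At s = jω = j725:
zero (s+100): 100 + j725 → |·| = √(100²+725²) = √535625 ≈ 731.86, ∠ = arctan(725/100) ≈ 82.15°
pole (s+4): 4 + j725 → |·| = √(4²+725²) = √525641 ≈ 725.01, ∠ = arctan(725/4) ≈ 89.68°
pole (s+8): 8 + j725 → |·| = √(8²+725²) = √525689 ≈ 725.04, ∠ = arctan(725/8) ≈ 89.37°
pole (s+200): 200 + j725 → |·| = √(200²+725²) = √565625 ≈ 752.08, ∠ = arctan(725/200) ≈ 74.58°
|H| = 1 · 731.86 / 3.9534e+08 ≈ 1.8512e-06
Gain = 20 log₁₀(1.8512e-06) ≈ -114.65 dB
∠H = 82.15° − 253.63° = -171.48°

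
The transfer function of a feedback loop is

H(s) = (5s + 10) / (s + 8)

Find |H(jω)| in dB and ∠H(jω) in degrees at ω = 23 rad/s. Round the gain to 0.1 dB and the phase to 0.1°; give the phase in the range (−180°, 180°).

13.5 dB, 14.2°

Substitute s = j23:
Numerator: 5(j23) + 10 = 10 + j115
Denominator: (j23) + 8 = 8 + j23
|N| = √(10² + 115²) ≈ 115.43, ∠N ≈ 85.03°
|D| = √(8² + 23²) ≈ 24.352, ∠D ≈ 70.82°
|H| = 115.43 / 24.352 ≈ 4.7401
Gain = 20 log₁₀(4.7401) ≈ 13.52 dB
∠H = 85.03° − 70.82° = 14.21°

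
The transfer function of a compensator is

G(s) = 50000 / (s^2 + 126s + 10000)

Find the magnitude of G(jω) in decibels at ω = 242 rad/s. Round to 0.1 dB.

At s = jω = j242:
quadratic: (j242)² + 126·j242 + 10000 = -48564 + j30492 → |·| ≈ 57343, ∠ ≈ 147.88°
|G| = 50000 / 57343 ≈ 0.87195
Gain = 20 log₁₀(0.87195) ≈ -1.19 dB

-1.2 dB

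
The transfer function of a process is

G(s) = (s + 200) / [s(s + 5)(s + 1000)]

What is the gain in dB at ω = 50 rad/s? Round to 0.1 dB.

-81.7 dB

At s = jω = j50:
zero (s+200): 200 + j50 → |·| = √(200²+50²) = √42500 ≈ 206.16, ∠ = arctan(50/200) ≈ 14.04°
pole (s+5): 5 + j50 → |·| = √(5²+50²) = √2525 ≈ 50.249, ∠ = arctan(50/5) ≈ 84.29°
pole (s+1000): 1000 + j50 → |·| = √(1000²+50²) = √1002500 ≈ 1001.2, ∠ = arctan(50/1000) ≈ 2.86°
pole at origin: |s| = 50, ∠ = 90.00° (in denominator)
|G| = 1 · 206.16 / 2.5155e+06 ≈ 8.1956e-05
Gain = 20 log₁₀(8.1956e-05) ≈ -81.73 dB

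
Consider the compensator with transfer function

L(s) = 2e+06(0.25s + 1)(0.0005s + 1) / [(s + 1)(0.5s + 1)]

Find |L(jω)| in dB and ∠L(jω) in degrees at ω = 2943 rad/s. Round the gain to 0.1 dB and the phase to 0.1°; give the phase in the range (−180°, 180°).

55.6 dB, -34.2°

At ω = 2943 rad/s:
zero (1 + j2943·0.25) = 1 + j735.75 → |·| ≈ 735.75, ∠ ≈ 89.92°
zero (1 + j2943·0.0005) = 1 + j1.4715 → |·| ≈ 1.7791, ∠ ≈ 55.80°
pole (1 + j2943·1) = 1 + j2943 → |·| ≈ 2943, ∠ ≈ 89.98°
pole (1 + j2943·0.5) = 1 + j1471.5 → |·| ≈ 1471.5, ∠ ≈ 89.96°
|L| = 2e+06 · 735.75 · 1.7791 / (2943 · 1471.5) ≈ 604.52
Gain = 20 log₁₀(604.52) ≈ 55.63 dB
∠L = (89.92° + 55.80°) − (89.98° + 89.96°) = -34.22°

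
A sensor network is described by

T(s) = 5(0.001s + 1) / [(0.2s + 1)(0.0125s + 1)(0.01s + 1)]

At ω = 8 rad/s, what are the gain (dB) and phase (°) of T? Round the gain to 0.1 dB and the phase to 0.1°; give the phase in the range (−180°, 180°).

8.4 dB, -67.8°

At ω = 8 rad/s:
zero (1 + j8·0.001) = 1 + j0.008 → |·| ≈ 1, ∠ ≈ 0.46°
pole (1 + j8·0.2) = 1 + j1.6 → |·| ≈ 1.8868, ∠ ≈ 57.99°
pole (1 + j8·0.0125) = 1 + j0.1 → |·| ≈ 1.005, ∠ ≈ 5.71°
pole (1 + j8·0.01) = 1 + j0.08 → |·| ≈ 1.0032, ∠ ≈ 4.57°
|T| = 5 · 1 / (1.8868 · 1.005 · 1.0032) ≈ 2.6284
Gain = 20 log₁₀(2.6284) ≈ 8.39 dB
∠T = (0.46°) − (57.99° + 5.71° + 4.57°) = -67.81°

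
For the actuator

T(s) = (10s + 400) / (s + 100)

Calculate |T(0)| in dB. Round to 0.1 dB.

T(0) = 400 / 100 = 4
20 log₁₀(4) ≈ 12.04 dB

12.0 dB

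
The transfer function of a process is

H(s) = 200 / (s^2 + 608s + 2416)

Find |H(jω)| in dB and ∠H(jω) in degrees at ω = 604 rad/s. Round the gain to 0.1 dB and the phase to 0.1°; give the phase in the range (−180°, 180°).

-68.2 dB, -134.6°

Substitute s = j604:
Numerator: 200 = 200 + j0
Denominator: (j604)^2 + 608(j604) + 2416 = -362400 + j367232
|N| = √(200² + 0²) ≈ 200, ∠N ≈ 0.00°
|D| = √(362400² + 367232²) ≈ 5.1594e+05, ∠D ≈ 134.62°
|H| = 200 / 5.1594e+05 ≈ 0.00038764
Gain = 20 log₁₀(0.00038764) ≈ -68.23 dB
∠H = 0.00° − 134.62° = -134.62°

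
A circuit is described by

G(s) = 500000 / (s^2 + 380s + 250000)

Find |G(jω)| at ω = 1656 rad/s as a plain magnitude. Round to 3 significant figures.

At s = jω = j1656:
quadratic: (j1656)² + 380·j1656 + 250000 = -2492336 + j629280 → |·| ≈ 2.5706e+06, ∠ ≈ 165.83°
|G| = 500000 / 2.5706e+06 ≈ 0.19451

0.195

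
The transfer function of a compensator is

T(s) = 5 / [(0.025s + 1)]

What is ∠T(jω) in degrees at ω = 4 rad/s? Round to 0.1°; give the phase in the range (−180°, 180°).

-5.7°

At ω = 4 rad/s:
pole (1 + j4·0.025) = 1 + j0.1 → |·| ≈ 1.005, ∠ ≈ 5.71°
∠T = (0°) − (5.71°) = -5.71°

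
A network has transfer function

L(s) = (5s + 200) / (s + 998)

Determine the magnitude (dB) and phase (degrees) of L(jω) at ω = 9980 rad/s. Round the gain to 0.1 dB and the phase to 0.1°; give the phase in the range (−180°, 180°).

Substitute s = j9980:
Numerator: 5(j9980) + 200 = 200 + j49900
Denominator: (j9980) + 998 = 998 + j9980
|N| = √(200² + 49900²) ≈ 49900, ∠N ≈ 89.77°
|D| = √(998² + 9980²) ≈ 10030, ∠D ≈ 84.29°
|L| = 49900 / 10030 ≈ 4.9751
Gain = 20 log₁₀(4.9751) ≈ 13.94 dB
∠L = 89.77° − 84.29° = 5.48°

13.9 dB, 5.5°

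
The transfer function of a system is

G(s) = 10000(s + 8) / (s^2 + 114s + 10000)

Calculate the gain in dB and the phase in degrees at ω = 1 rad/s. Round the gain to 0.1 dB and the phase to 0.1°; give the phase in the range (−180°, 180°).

18.1 dB, 6.5°

At s = jω = j1:
zero (s+8): 8 + j1 → |·| = √(8²+1²) = √65 ≈ 8.0623, ∠ = arctan(1/8) ≈ 7.13°
quadratic: (j1)² + 114·j1 + 10000 = 9999 + j114 → |·| ≈ 9999.6, ∠ ≈ 0.65°
|G| = 10000 · 8.0623 / 9999.6 ≈ 8.0626
Gain = 20 log₁₀(8.0626) ≈ 18.13 dB
∠G = 7.13° − 0.65° = 6.48°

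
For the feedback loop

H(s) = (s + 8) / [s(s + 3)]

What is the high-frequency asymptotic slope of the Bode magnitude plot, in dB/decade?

Each pole contributes −20 dB/decade at high frequency; each zero contributes +20 dB/decade.
Net: 1 zero(s) − 2 pole(s) → -20 dB/decade.

-20 dB/decade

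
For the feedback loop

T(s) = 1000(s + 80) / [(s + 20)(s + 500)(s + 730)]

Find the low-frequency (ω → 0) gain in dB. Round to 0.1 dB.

T(0) = 1000·80 / (20·500·730) ≈ 0.010959
20 log₁₀(0.010959) ≈ -39.20 dB

-39.2 dB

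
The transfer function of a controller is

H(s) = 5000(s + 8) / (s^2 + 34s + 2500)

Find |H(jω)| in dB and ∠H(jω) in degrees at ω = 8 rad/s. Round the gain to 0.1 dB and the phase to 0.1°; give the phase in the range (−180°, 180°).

At s = jω = j8:
zero (s+8): 8 + j8 → |·| = √(8²+8²) = √128 ≈ 11.314, ∠ = arctan(8/8) ≈ 45.00°
quadratic: (j8)² + 34·j8 + 2500 = 2436 + j272 → |·| ≈ 2451.1, ∠ ≈ 6.37°
|H| = 5000 · 11.314 / 2451.1 ≈ 23.079
Gain = 20 log₁₀(23.079) ≈ 27.26 dB
∠H = 45.00° − 6.37° = 38.63°

27.3 dB, 38.6°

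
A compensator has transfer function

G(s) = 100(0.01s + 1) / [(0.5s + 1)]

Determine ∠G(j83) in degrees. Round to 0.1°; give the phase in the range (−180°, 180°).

At ω = 83 rad/s:
zero (1 + j83·0.01) = 1 + j0.83 → |·| ≈ 1.2996, ∠ ≈ 39.69°
pole (1 + j83·0.5) = 1 + j41.5 → |·| ≈ 41.512, ∠ ≈ 88.62°
∠G = (39.69°) − (88.62°) = -48.93°

-48.9°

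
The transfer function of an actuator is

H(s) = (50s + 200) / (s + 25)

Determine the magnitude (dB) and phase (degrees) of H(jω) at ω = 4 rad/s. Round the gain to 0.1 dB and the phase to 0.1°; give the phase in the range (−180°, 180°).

21.0 dB, 35.9°

Substitute s = j4:
Numerator: 50(j4) + 200 = 200 + j200
Denominator: (j4) + 25 = 25 + j4
|N| = √(200² + 200²) ≈ 282.84, ∠N ≈ 45.00°
|D| = √(25² + 4²) ≈ 25.318, ∠D ≈ 9.09°
|H| = 282.84 / 25.318 ≈ 11.171
Gain = 20 log₁₀(11.171) ≈ 20.96 dB
∠H = 45.00° − 9.09° = 35.91°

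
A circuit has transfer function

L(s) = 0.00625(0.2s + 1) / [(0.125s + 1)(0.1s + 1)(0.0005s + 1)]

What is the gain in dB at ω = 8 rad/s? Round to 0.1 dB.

-43.7 dB

At ω = 8 rad/s:
zero (1 + j8·0.2) = 1 + j1.6 → |·| ≈ 1.8868, ∠ ≈ 57.99°
pole (1 + j8·0.125) = 1 + j1 → |·| ≈ 1.4142, ∠ ≈ 45.00°
pole (1 + j8·0.1) = 1 + j0.8 → |·| ≈ 1.2806, ∠ ≈ 38.66°
pole (1 + j8·0.0005) = 1 + j0.004 → |·| ≈ 1, ∠ ≈ 0.23°
|L| = 0.00625 · 1.8868 / (1.4142 · 1.2806 · 1) ≈ 0.0065115
Gain = 20 log₁₀(0.0065115) ≈ -43.73 dB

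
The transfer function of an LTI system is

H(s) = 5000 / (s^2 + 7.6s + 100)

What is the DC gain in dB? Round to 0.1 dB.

34.0 dB

H(0) = 5000 / 100 = 50
20 log₁₀(50) ≈ 33.98 dB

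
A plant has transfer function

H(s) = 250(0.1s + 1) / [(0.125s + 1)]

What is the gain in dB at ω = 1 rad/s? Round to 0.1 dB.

47.9 dB

At ω = 1 rad/s:
zero (1 + j1·0.1) = 1 + j0.1 → |·| ≈ 1.005, ∠ ≈ 5.71°
pole (1 + j1·0.125) = 1 + j0.125 → |·| ≈ 1.0078, ∠ ≈ 7.13°
|H| = 250 · 1.005 / (1.0078) ≈ 249.31
Gain = 20 log₁₀(249.31) ≈ 47.93 dB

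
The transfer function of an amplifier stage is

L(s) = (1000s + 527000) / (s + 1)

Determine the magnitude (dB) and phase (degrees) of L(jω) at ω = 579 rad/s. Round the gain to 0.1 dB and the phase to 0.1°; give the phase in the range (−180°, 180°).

62.6 dB, -42.2°

Substitute s = j579:
Numerator: 1000(j579) + 527000 = 527000 + j579000
Denominator: (j579) + 1 = 1 + j579
|N| = √(527000² + 579000²) ≈ 7.8292e+05, ∠N ≈ 47.69°
|D| = √(1² + 579²) ≈ 579, ∠D ≈ 89.90°
|L| = 7.8292e+05 / 579 ≈ 1352.2
Gain = 20 log₁₀(1352.2) ≈ 62.62 dB
∠L = 47.69° − 89.90° = -42.21°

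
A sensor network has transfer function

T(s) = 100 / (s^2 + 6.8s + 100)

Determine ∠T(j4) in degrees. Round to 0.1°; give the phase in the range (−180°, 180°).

-17.9°

At s = jω = j4:
quadratic: (j4)² + 6.8·j4 + 100 = 84 + j27.2 → |·| ≈ 88.294, ∠ ≈ 17.94°
∠T = 0.00° − 17.94° = -17.94°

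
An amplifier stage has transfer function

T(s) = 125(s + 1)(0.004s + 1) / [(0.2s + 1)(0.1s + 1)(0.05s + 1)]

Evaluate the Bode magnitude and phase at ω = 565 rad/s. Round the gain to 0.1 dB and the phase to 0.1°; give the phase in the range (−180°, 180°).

At ω = 565 rad/s:
zero (1 + j565·1) = 1 + j565 → |·| ≈ 565, ∠ ≈ 89.90°
zero (1 + j565·0.004) = 1 + j2.26 → |·| ≈ 2.4714, ∠ ≈ 66.13°
pole (1 + j565·0.2) = 1 + j113 → |·| ≈ 113, ∠ ≈ 89.49°
pole (1 + j565·0.1) = 1 + j56.5 → |·| ≈ 56.509, ∠ ≈ 88.99°
pole (1 + j565·0.05) = 1 + j28.25 → |·| ≈ 28.268, ∠ ≈ 87.97°
|T| = 125 · 565 · 2.4714 / (113 · 56.509 · 28.268) ≈ 0.96696
Gain = 20 log₁₀(0.96696) ≈ -0.29 dB
∠T = (89.90° + 66.13°) − (89.49° + 88.99° + 87.97°) = -110.42°

-0.3 dB, -110.4°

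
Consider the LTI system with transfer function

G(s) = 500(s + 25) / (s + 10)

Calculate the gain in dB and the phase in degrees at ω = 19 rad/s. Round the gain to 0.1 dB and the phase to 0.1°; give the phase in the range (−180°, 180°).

57.3 dB, -25.0°

At s = jω = j19:
zero (s+25): 25 + j19 → |·| = √(25²+19²) = √986 ≈ 31.401, ∠ = arctan(19/25) ≈ 37.23°
pole (s+10): 10 + j19 → |·| = √(10²+19²) = √461 ≈ 21.471, ∠ = arctan(19/10) ≈ 62.24°
|G| = 500 · 31.401 / 21.471 ≈ 731.24
Gain = 20 log₁₀(731.24) ≈ 57.28 dB
∠G = 37.23° − 62.24° = -25.01°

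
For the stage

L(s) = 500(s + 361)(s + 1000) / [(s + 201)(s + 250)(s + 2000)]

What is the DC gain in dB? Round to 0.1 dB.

L(0) = 500·361·1000 / (201·250·2000) ≈ 1.796
20 log₁₀(1.796) ≈ 5.09 dB

5.1 dB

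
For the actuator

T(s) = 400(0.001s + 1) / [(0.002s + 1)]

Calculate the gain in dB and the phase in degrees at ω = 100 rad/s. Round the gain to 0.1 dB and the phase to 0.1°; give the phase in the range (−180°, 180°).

At ω = 100 rad/s:
zero (1 + j100·0.001) = 1 + j0.1 → |·| ≈ 1.005, ∠ ≈ 5.71°
pole (1 + j100·0.002) = 1 + j0.2 → |·| ≈ 1.0198, ∠ ≈ 11.31°
|T| = 400 · 1.005 / (1.0198) ≈ 394.19
Gain = 20 log₁₀(394.19) ≈ 51.91 dB
∠T = (5.71°) − (11.31°) = -5.60°

51.9 dB, -5.6°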